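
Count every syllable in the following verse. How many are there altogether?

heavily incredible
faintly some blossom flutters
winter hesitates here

20

Line 1: heavily (3), incredible (4) → 7
Line 2: faintly (2), some (1), blossom (2), flutters (2) → 7
Line 3: winter (2), hesitates (3), here (1) → 6
Total: 7 + 7 + 6 = 20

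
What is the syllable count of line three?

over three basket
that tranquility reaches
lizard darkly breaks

Line three: lizard(2) + darkly(2) + breaks(1) = 5

5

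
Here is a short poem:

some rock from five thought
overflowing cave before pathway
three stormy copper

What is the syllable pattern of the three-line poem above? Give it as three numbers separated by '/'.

5/9/5

Line 1: some(1) + rock(1) + from(1) + five(1) + thought(1) = 5
Line 2: overflowing(4) + cave(1) + before(2) + pathway(2) = 9
Line 3: three(1) + stormy(2) + copper(2) = 5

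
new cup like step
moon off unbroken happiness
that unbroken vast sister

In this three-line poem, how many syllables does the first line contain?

The first line: "new cup like step": 1+1+1+1 = 4

4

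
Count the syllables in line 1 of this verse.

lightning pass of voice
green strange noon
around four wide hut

5

Line 1: lightning(2) + pass(1) + of(1) + voice(1) = 5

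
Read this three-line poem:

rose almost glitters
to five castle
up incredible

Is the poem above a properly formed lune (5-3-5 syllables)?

Line 1: "rose almost glitters": 1+2+2 = 5 ✓
Line 2: "to five castle": 1+1+2 = 4 (expected 3)
Line 3: "up incredible": 1+4 = 5 ✓

No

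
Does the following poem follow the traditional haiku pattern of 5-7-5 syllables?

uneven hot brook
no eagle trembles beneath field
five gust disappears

Line 1: "uneven hot brook": 3+1+1 = 5 ✓
Line 2: "no eagle trembles beneath field": 1+2+2+2+1 = 8 (expected 7)
Line 3: "five gust disappears": 1+1+3 = 5 ✓

No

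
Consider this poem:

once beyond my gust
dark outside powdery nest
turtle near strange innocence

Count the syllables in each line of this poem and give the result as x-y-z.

5-7-7

Line 1: once(1) + beyond(2) + my(1) + gust(1) = 5
Line 2: dark(1) + outside(2) + powdery(3) + nest(1) = 7
Line 3: turtle(2) + near(1) + strange(1) + innocence(3) = 7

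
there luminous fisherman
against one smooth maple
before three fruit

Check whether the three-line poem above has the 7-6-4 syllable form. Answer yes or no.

Yes

Line 1: there (1), luminous (3), fisherman (3) → 7 ✓
Line 2: against (2), one (1), smooth (1), maple (2) → 6 ✓
Line 3: before (2), three (1), fruit (1) → 4 ✓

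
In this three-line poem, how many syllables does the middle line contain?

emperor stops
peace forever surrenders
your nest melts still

The middle line: peace (1), forever (3), surrenders (3) → 7

7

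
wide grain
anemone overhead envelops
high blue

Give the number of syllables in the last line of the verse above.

2

The last line: "high blue": 1+1 = 2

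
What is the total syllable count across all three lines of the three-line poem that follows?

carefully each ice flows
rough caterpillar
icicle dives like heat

Line 1: "carefully each ice flows": 3+1+1+1 = 6
Line 2: "rough caterpillar": 1+4 = 5
Line 3: "icicle dives like heat": 3+1+1+1 = 6
Total: 6 + 5 + 6 = 17

17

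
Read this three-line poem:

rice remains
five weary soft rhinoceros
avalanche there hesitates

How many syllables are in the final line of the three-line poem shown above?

7

The final line: "avalanche there hesitates": 3+1+3 = 7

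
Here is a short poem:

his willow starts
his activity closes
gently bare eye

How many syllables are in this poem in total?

Line 1: "his willow starts": 1+2+1 = 4
Line 2: "his activity closes": 1+4+2 = 7
Line 3: "gently bare eye": 2+1+1 = 4
Total: 4 + 7 + 4 = 15

15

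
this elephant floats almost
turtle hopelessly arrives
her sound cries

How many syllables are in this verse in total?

Line 1: this(1) + elephant(3) + floats(1) + almost(2) = 7
Line 2: turtle(2) + hopelessly(3) + arrives(2) = 7
Line 3: her(1) + sound(1) + cries(1) = 3
Total: 7 + 7 + 3 = 17

17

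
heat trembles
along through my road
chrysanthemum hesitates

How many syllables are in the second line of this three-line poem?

5

The second line: along(2) + through(1) + my(1) + road(1) = 5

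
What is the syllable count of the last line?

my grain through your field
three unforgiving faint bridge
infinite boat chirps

5

The last line: infinite(3) + boat(1) + chirps(1) = 5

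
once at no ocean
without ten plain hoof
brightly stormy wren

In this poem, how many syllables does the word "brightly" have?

2

"brightly" has 2 syllables.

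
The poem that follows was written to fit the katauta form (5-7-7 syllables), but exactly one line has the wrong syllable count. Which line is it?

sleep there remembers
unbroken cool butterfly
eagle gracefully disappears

The third line

Line 1: "sleep there remembers": 1+1+3 = 5 ✓
Line 2: "unbroken cool butterfly": 3+1+3 = 7 ✓
Line 3: "eagle gracefully disappears": 2+3+3 = 8 (expected 7)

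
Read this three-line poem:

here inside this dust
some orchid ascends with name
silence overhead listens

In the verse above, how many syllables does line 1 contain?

Line 1: "here inside this dust": 1+2+1+1 = 5

5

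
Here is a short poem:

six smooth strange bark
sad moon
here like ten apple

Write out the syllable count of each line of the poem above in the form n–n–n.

Line 1: six(1) + smooth(1) + strange(1) + bark(1) = 4
Line 2: sad(1) + moon(1) = 2
Line 3: here(1) + like(1) + ten(1) + apple(2) = 5

4–2–5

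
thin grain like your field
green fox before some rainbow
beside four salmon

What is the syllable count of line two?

7

Line two: "green fox before some rainbow": 1+1+2+1+2 = 7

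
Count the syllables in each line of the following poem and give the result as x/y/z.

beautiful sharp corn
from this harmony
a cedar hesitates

5/5/6

Line 1: beautiful (3), sharp (1), corn (1) → 5
Line 2: from (1), this (1), harmony (3) → 5
Line 3: a (1), cedar (2), hesitates (3) → 6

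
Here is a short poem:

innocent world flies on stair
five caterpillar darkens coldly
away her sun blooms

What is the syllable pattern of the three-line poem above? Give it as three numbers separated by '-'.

Line 1: innocent (3), world (1), flies (1), on (1), stair (1) → 7
Line 2: five (1), caterpillar (4), darkens (2), coldly (2) → 9
Line 3: away (2), her (1), sun (1), blooms (1) → 5

7-9-5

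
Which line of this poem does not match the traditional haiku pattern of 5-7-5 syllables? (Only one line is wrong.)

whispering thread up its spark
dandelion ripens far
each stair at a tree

Line 1: whispering (3), thread (1), up (1), its (1), spark (1) → 7 (expected 5)
Line 2: dandelion (4), ripens (2), far (1) → 7 ✓
Line 3: each (1), stair (1), at (1), a (1), tree (1) → 5 ✓

Line 1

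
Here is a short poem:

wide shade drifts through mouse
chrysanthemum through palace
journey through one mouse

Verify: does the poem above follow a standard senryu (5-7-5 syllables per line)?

Line 1: wide(1) + shade(1) + drifts(1) + through(1) + mouse(1) = 5 ✓
Line 2: chrysanthemum(4) + through(1) + palace(2) = 7 ✓
Line 3: journey(2) + through(1) + one(1) + mouse(1) = 5 ✓

Yes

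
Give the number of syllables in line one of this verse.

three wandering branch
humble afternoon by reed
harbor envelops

5

Line one: "three wandering branch": 1+3+1 = 5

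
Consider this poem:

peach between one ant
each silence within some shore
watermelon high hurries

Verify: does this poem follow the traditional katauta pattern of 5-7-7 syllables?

Line 1: peach (1), between (2), one (1), ant (1) → 5 ✓
Line 2: each (1), silence (2), within (2), some (1), shore (1) → 7 ✓
Line 3: watermelon (4), high (1), hurries (2) → 7 ✓

Yes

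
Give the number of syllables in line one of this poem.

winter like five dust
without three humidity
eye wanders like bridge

5

Line one: winter(2) + like(1) + five(1) + dust(1) = 5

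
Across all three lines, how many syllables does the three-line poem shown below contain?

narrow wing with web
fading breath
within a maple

Line 1: narrow(2) + wing(1) + with(1) + web(1) = 5
Line 2: fading(2) + breath(1) = 3
Line 3: within(2) + a(1) + maple(2) = 5
Total: 5 + 3 + 5 = 13

13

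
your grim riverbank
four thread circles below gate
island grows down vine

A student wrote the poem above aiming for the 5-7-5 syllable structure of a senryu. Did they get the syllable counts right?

Yes

Line 1: "your grim riverbank": 1+1+3 = 5 ✓
Line 2: "four thread circles below gate": 1+1+2+2+1 = 7 ✓
Line 3: "island grows down vine": 2+1+1+1 = 5 ✓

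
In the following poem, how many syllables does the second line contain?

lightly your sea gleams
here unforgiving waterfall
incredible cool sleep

8

The second line: "here unforgiving waterfall": 1+4+3 = 8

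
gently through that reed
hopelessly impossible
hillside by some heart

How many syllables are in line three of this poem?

5

Line three: hillside(2) + by(1) + some(1) + heart(1) = 5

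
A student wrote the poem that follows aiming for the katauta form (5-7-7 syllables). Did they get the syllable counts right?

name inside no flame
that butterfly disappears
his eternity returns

Line 1: "name inside no flame": 1+2+1+1 = 5 ✓
Line 2: "that butterfly disappears": 1+3+3 = 7 ✓
Line 3: "his eternity returns": 1+4+2 = 7 ✓

Yes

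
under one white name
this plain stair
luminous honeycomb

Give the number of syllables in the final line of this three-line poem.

The final line: "luminous honeycomb": 3+3 = 6

6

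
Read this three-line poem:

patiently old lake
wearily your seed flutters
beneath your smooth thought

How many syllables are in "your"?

1

"your" has 1 syllable.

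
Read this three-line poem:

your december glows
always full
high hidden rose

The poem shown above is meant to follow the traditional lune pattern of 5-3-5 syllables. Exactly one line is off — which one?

The third line

Line 1: "your december glows": 1+3+1 = 5 ✓
Line 2: "always full": 2+1 = 3 ✓
Line 3: "high hidden rose": 1+2+1 = 4 (expected 5)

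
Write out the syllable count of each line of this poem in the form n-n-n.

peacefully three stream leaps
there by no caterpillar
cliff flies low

6-7-3

Line 1: "peacefully three stream leaps": 3+1+1+1 = 6
Line 2: "there by no caterpillar": 1+1+1+4 = 7
Line 3: "cliff flies low": 1+1+1 = 3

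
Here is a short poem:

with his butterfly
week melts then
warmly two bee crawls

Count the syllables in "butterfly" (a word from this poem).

3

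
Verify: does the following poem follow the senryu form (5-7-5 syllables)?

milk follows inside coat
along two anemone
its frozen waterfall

No

Line 1: milk (1), follows (2), inside (2), coat (1) → 6 (expected 5)
Line 2: along (2), two (1), anemone (4) → 7 ✓
Line 3: its (1), frozen (2), waterfall (3) → 6 (expected 5)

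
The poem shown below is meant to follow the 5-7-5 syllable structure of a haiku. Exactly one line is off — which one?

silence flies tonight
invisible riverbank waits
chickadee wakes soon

Line 1: "silence flies tonight": 2+1+2 = 5 ✓
Line 2: "invisible riverbank waits": 4+3+1 = 8 (expected 7)
Line 3: "chickadee wakes soon": 3+1+1 = 5 ✓

Line 2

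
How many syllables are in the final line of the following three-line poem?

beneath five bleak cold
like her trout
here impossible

The final line: "here impossible": 1+4 = 5

5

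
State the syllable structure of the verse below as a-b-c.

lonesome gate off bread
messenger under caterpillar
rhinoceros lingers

Line 1: lonesome (2), gate (1), off (1), bread (1) → 5
Line 2: messenger (3), under (2), caterpillar (4) → 9
Line 3: rhinoceros (4), lingers (2) → 6

5-9-6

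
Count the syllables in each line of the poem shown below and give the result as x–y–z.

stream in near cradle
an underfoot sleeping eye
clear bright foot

Line 1: stream (1), in (1), near (1), cradle (2) → 5
Line 2: an (1), underfoot (3), sleeping (2), eye (1) → 7
Line 3: clear (1), bright (1), foot (1) → 3

5–7–3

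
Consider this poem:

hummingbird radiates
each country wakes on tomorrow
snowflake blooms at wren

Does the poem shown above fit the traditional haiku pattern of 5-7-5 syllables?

Line 1: hummingbird(3) + radiates(3) = 6 (expected 5)
Line 2: each(1) + country(2) + wakes(1) + on(1) + tomorrow(3) = 8 (expected 7)
Line 3: snowflake(2) + blooms(1) + at(1) + wren(1) = 5 ✓

No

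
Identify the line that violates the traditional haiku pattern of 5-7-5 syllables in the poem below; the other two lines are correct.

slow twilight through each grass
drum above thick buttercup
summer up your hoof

Line 1: "slow twilight through each grass": 1+2+1+1+1 = 6 (expected 5)
Line 2: "drum above thick buttercup": 1+2+1+3 = 7 ✓
Line 3: "summer up your hoof": 2+1+1+1 = 5 ✓

The first line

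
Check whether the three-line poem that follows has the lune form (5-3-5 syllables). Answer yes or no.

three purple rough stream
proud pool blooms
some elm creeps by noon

Yes

Line 1: three (1), purple (2), rough (1), stream (1) → 5 ✓
Line 2: proud (1), pool (1), blooms (1) → 3 ✓
Line 3: some (1), elm (1), creeps (1), by (1), noon (1) → 5 ✓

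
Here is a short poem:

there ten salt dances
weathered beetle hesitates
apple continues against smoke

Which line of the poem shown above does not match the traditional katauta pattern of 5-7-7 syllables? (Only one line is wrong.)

Line 1: there (1), ten (1), salt (1), dances (2) → 5 ✓
Line 2: weathered (2), beetle (2), hesitates (3) → 7 ✓
Line 3: apple (2), continues (3), against (2), smoke (1) → 8 (expected 7)

The third line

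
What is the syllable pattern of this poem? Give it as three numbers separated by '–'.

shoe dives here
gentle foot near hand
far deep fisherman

3–5–5

Line 1: "shoe dives here": 1+1+1 = 3
Line 2: "gentle foot near hand": 2+1+1+1 = 5
Line 3: "far deep fisherman": 1+1+3 = 5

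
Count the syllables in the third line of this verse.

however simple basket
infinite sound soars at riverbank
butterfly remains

The third line: "butterfly remains": 3+2 = 5

5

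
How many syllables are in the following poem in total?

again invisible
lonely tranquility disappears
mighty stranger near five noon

22

Line 1: "again invisible": 2+4 = 6
Line 2: "lonely tranquility disappears": 2+4+3 = 9
Line 3: "mighty stranger near five noon": 2+2+1+1+1 = 7
Total: 6 + 9 + 7 = 22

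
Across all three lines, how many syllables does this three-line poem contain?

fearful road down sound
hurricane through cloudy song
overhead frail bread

Line 1: "fearful road down sound": 2+1+1+1 = 5
Line 2: "hurricane through cloudy song": 3+1+2+1 = 7
Line 3: "overhead frail bread": 3+1+1 = 5
Total: 5 + 7 + 5 = 17

17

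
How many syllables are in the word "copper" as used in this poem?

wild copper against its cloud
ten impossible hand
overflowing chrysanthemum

"copper" has 2 syllables.

2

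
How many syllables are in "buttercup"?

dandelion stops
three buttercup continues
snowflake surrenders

3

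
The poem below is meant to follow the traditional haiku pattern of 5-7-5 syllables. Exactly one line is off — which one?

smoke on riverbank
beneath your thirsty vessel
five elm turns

The third line

Line 1: smoke (1), on (1), riverbank (3) → 5 ✓
Line 2: beneath (2), your (1), thirsty (2), vessel (2) → 7 ✓
Line 3: five (1), elm (1), turns (1) → 3 (expected 5)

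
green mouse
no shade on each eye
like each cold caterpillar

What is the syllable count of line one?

2

Line one: "green mouse": 1+1 = 2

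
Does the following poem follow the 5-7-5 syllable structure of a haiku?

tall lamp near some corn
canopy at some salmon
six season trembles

Yes

Line 1: tall (1), lamp (1), near (1), some (1), corn (1) → 5 ✓
Line 2: canopy (3), at (1), some (1), salmon (2) → 7 ✓
Line 3: six (1), season (2), trembles (2) → 5 ✓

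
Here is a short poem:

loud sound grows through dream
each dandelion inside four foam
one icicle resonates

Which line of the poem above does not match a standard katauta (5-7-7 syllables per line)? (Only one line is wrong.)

Line 2

Line 1: "loud sound grows through dream": 1+1+1+1+1 = 5 ✓
Line 2: "each dandelion inside four foam": 1+4+2+1+1 = 9 (expected 7)
Line 3: "one icicle resonates": 1+3+3 = 7 ✓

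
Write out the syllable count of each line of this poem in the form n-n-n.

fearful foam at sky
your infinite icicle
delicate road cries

5-7-5

Line 1: "fearful foam at sky": 2+1+1+1 = 5
Line 2: "your infinite icicle": 1+3+3 = 7
Line 3: "delicate road cries": 3+1+1 = 5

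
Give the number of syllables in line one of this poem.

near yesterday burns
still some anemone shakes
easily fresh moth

Line one: "near yesterday burns": 1+3+1 = 5

5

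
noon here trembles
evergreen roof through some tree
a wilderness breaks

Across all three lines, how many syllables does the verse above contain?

16

Line 1: noon(1) + here(1) + trembles(2) = 4
Line 2: evergreen(3) + roof(1) + through(1) + some(1) + tree(1) = 7
Line 3: a(1) + wilderness(3) + breaks(1) = 5
Total: 4 + 7 + 5 = 16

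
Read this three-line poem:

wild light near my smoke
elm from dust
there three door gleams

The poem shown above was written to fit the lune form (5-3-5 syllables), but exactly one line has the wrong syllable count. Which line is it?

The third line

Line 1: wild(1) + light(1) + near(1) + my(1) + smoke(1) = 5 ✓
Line 2: elm(1) + from(1) + dust(1) = 3 ✓
Line 3: there(1) + three(1) + door(1) + gleams(1) = 4 (expected 5)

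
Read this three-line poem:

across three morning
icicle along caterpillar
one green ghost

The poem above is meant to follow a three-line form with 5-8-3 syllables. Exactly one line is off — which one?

Line 1: across(2) + three(1) + morning(2) = 5 ✓
Line 2: icicle(3) + along(2) + caterpillar(4) = 9 (expected 8)
Line 3: one(1) + green(1) + ghost(1) = 3 ✓

The second line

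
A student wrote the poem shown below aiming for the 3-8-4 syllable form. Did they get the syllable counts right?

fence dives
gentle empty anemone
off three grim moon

No

Line 1: "fence dives": 1+1 = 2 (expected 3)
Line 2: "gentle empty anemone": 2+2+4 = 8 ✓
Line 3: "off three grim moon": 1+1+1+1 = 4 ✓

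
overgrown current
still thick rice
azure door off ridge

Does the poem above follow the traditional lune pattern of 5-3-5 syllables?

Line 1: overgrown (3), current (2) → 5 ✓
Line 2: still (1), thick (1), rice (1) → 3 ✓
Line 3: azure (2), door (1), off (1), ridge (1) → 5 ✓

Yes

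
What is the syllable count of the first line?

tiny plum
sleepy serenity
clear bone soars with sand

The first line: "tiny plum": 2+1 = 3

3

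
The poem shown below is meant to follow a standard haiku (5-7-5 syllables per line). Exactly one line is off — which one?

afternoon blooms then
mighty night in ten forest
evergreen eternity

Line 1: "afternoon blooms then": 3+1+1 = 5 ✓
Line 2: "mighty night in ten forest": 2+1+1+1+2 = 7 ✓
Line 3: "evergreen eternity": 3+4 = 7 (expected 5)

Line 3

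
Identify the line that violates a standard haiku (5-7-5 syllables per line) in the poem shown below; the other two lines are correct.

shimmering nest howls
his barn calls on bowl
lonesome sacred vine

Line 1: "shimmering nest howls": 3+1+1 = 5 ✓
Line 2: "his barn calls on bowl": 1+1+1+1+1 = 5 (expected 7)
Line 3: "lonesome sacred vine": 2+2+1 = 5 ✓

Line 2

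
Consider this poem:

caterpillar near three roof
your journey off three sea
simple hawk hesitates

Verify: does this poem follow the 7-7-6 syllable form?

No

Line 1: "caterpillar near three roof": 4+1+1+1 = 7 ✓
Line 2: "your journey off three sea": 1+2+1+1+1 = 6 (expected 7)
Line 3: "simple hawk hesitates": 2+1+3 = 6 ✓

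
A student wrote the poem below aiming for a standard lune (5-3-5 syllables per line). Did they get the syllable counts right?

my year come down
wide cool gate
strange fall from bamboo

No

Line 1: "my year come down": 1+1+1+1 = 4 (expected 5)
Line 2: "wide cool gate": 1+1+1 = 3 ✓
Line 3: "strange fall from bamboo": 1+1+1+2 = 5 ✓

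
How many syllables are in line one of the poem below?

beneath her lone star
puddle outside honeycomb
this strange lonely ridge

Line one: beneath(2) + her(1) + lone(1) + star(1) = 5

5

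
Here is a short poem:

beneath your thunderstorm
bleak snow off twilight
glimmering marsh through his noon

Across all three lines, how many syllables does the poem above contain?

18

Line 1: beneath(2) + your(1) + thunderstorm(3) = 6
Line 2: bleak(1) + snow(1) + off(1) + twilight(2) = 5
Line 3: glimmering(3) + marsh(1) + through(1) + his(1) + noon(1) = 7
Total: 6 + 5 + 7 = 18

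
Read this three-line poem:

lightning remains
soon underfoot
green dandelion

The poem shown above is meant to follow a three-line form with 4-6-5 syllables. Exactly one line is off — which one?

Line 1: lightning(2) + remains(2) = 4 ✓
Line 2: soon(1) + underfoot(3) = 4 (expected 6)
Line 3: green(1) + dandelion(4) = 5 ✓

Line 2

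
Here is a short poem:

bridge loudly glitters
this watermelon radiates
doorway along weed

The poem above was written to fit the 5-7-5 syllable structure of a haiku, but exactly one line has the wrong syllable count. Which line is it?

Line 1: bridge(1) + loudly(2) + glitters(2) = 5 ✓
Line 2: this(1) + watermelon(4) + radiates(3) = 8 (expected 7)
Line 3: doorway(2) + along(2) + weed(1) = 5 ✓

The second line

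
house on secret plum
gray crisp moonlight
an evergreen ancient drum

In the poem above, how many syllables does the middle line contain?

4

The middle line: "gray crisp moonlight": 1+1+2 = 4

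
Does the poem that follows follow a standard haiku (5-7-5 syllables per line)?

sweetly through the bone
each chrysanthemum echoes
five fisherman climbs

Yes

Line 1: "sweetly through the bone": 2+1+1+1 = 5 ✓
Line 2: "each chrysanthemum echoes": 1+4+2 = 7 ✓
Line 3: "five fisherman climbs": 1+3+1 = 5 ✓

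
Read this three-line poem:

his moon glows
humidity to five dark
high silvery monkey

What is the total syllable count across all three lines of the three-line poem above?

Line 1: "his moon glows": 1+1+1 = 3
Line 2: "humidity to five dark": 4+1+1+1 = 7
Line 3: "high silvery monkey": 1+3+2 = 6
Total: 3 + 7 + 6 = 16

16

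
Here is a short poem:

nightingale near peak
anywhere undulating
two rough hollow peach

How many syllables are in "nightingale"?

3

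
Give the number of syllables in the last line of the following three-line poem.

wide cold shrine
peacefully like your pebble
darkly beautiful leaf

The last line: "darkly beautiful leaf": 2+3+1 = 6

6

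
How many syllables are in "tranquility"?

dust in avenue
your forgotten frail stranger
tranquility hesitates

4

"tranquility" has 4 syllables.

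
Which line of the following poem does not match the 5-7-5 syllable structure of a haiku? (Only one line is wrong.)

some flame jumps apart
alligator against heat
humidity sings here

The third line

Line 1: "some flame jumps apart": 1+1+1+2 = 5 ✓
Line 2: "alligator against heat": 4+2+1 = 7 ✓
Line 3: "humidity sings here": 4+1+1 = 6 (expected 5)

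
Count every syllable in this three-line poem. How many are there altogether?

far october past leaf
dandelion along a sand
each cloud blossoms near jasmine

Line 1: far(1) + october(3) + past(1) + leaf(1) = 6
Line 2: dandelion(4) + along(2) + a(1) + sand(1) = 8
Line 3: each(1) + cloud(1) + blossoms(2) + near(1) + jasmine(2) = 7
Total: 6 + 8 + 7 = 21

21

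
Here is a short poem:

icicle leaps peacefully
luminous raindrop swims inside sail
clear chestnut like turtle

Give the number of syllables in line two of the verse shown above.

9

Line two: luminous(3) + raindrop(2) + swims(1) + inside(2) + sail(1) = 9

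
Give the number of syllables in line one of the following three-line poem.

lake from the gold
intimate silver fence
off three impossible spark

Line one: "lake from the gold": 1+1+1+1 = 4

4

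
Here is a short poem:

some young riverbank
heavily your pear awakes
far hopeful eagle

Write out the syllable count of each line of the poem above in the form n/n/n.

Line 1: some(1) + young(1) + riverbank(3) = 5
Line 2: heavily(3) + your(1) + pear(1) + awakes(2) = 7
Line 3: far(1) + hopeful(2) + eagle(2) = 5

5/7/5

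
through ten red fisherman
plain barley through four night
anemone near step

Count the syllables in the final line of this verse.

The final line: "anemone near step": 4+1+1 = 6

6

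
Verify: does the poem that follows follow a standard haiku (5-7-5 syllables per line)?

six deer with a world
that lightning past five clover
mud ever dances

Line 1: "six deer with a world": 1+1+1+1+1 = 5 ✓
Line 2: "that lightning past five clover": 1+2+1+1+2 = 7 ✓
Line 3: "mud ever dances": 1+2+2 = 5 ✓

Yes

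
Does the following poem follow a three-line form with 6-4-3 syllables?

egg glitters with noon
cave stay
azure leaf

Line 1: "egg glitters with noon": 1+2+1+1 = 5 (expected 6)
Line 2: "cave stay": 1+1 = 2 (expected 4)
Line 3: "azure leaf": 2+1 = 3 ✓

No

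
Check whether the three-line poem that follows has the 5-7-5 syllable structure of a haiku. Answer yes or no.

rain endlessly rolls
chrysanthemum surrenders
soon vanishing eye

Yes

Line 1: rain(1) + endlessly(3) + rolls(1) = 5 ✓
Line 2: chrysanthemum(4) + surrenders(3) = 7 ✓
Line 3: soon(1) + vanishing(3) + eye(1) = 5 ✓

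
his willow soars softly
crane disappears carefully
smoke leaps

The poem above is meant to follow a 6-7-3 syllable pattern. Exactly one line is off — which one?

Line 1: his (1), willow (2), soars (1), softly (2) → 6 ✓
Line 2: crane (1), disappears (3), carefully (3) → 7 ✓
Line 3: smoke (1), leaps (1) → 2 (expected 3)

Line 3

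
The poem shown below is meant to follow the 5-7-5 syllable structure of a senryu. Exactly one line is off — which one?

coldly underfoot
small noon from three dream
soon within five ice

Line 2

Line 1: coldly (2), underfoot (3) → 5 ✓
Line 2: small (1), noon (1), from (1), three (1), dream (1) → 5 (expected 7)
Line 3: soon (1), within (2), five (1), ice (1) → 5 ✓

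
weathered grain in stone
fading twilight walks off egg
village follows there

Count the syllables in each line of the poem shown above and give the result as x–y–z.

Line 1: weathered(2) + grain(1) + in(1) + stone(1) = 5
Line 2: fading(2) + twilight(2) + walks(1) + off(1) + egg(1) = 7
Line 3: village(2) + follows(2) + there(1) = 5

5–7–5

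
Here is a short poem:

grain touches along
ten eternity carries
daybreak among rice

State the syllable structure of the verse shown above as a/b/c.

5/7/5

Line 1: grain (1), touches (2), along (2) → 5
Line 2: ten (1), eternity (4), carries (2) → 7
Line 3: daybreak (2), among (2), rice (1) → 5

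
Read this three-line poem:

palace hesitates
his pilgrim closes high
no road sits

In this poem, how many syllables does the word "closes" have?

2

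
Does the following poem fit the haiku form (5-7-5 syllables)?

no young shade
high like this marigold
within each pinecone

No

Line 1: no (1), young (1), shade (1) → 3 (expected 5)
Line 2: high (1), like (1), this (1), marigold (3) → 6 (expected 7)
Line 3: within (2), each (1), pinecone (2) → 5 ✓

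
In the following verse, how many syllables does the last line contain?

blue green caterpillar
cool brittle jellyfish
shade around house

The last line: shade(1) + around(2) + house(1) = 4

4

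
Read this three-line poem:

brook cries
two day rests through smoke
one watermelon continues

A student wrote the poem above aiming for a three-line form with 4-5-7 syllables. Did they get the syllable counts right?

No

Line 1: "brook cries": 1+1 = 2 (expected 4)
Line 2: "two day rests through smoke": 1+1+1+1+1 = 5 ✓
Line 3: "one watermelon continues": 1+4+3 = 8 (expected 7)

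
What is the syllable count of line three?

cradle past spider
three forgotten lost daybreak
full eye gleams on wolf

5

Line three: full(1) + eye(1) + gleams(1) + on(1) + wolf(1) = 5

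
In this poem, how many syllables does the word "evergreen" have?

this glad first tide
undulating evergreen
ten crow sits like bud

3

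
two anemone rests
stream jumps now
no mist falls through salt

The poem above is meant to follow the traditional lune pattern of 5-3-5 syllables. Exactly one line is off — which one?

The first line

Line 1: "two anemone rests": 1+4+1 = 6 (expected 5)
Line 2: "stream jumps now": 1+1+1 = 3 ✓
Line 3: "no mist falls through salt": 1+1+1+1+1 = 5 ✓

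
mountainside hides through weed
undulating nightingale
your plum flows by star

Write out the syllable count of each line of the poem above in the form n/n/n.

6/7/5

Line 1: mountainside (3), hides (1), through (1), weed (1) → 6
Line 2: undulating (4), nightingale (3) → 7
Line 3: your (1), plum (1), flows (1), by (1), star (1) → 5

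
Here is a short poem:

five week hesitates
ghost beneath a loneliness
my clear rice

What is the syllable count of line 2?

7

Line 2: "ghost beneath a loneliness": 1+2+1+3 = 7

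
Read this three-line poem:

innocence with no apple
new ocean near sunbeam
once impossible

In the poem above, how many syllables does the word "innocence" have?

"innocence" has 3 syllables.

3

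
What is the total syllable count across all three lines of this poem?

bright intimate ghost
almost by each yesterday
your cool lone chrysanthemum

Line 1: bright (1), intimate (3), ghost (1) → 5
Line 2: almost (2), by (1), each (1), yesterday (3) → 7
Line 3: your (1), cool (1), lone (1), chrysanthemum (4) → 7
Total: 5 + 7 + 7 = 19

19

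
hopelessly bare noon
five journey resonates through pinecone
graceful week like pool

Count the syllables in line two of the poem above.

9

Line two: five (1), journey (2), resonates (3), through (1), pinecone (2) → 9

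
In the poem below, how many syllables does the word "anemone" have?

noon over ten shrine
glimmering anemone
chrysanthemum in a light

4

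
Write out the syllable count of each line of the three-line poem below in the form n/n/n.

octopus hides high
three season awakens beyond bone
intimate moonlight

Line 1: octopus(3) + hides(1) + high(1) = 5
Line 2: three(1) + season(2) + awakens(3) + beyond(2) + bone(1) = 9
Line 3: intimate(3) + moonlight(2) = 5

5/9/5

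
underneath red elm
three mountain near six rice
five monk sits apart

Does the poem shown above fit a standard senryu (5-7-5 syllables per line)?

Line 1: underneath (3), red (1), elm (1) → 5 ✓
Line 2: three (1), mountain (2), near (1), six (1), rice (1) → 6 (expected 7)
Line 3: five (1), monk (1), sits (1), apart (2) → 5 ✓

No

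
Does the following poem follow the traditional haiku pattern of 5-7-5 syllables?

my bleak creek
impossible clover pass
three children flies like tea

Line 1: "my bleak creek": 1+1+1 = 3 (expected 5)
Line 2: "impossible clover pass": 4+2+1 = 7 ✓
Line 3: "three children flies like tea": 1+2+1+1+1 = 6 (expected 5)

No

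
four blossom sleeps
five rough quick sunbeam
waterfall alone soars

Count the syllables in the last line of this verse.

6

The last line: "waterfall alone soars": 3+2+1 = 6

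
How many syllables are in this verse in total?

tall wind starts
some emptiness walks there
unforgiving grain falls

Line 1: "tall wind starts": 1+1+1 = 3
Line 2: "some emptiness walks there": 1+3+1+1 = 6
Line 3: "unforgiving grain falls": 4+1+1 = 6
Total: 3 + 6 + 6 = 15

15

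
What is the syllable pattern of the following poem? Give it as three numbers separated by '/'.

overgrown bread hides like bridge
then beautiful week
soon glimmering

7/5/4

Line 1: overgrown(3) + bread(1) + hides(1) + like(1) + bridge(1) = 7
Line 2: then(1) + beautiful(3) + week(1) = 5
Line 3: soon(1) + glimmering(3) = 4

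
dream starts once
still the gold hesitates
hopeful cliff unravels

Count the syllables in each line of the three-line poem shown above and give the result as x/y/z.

Line 1: dream(1) + starts(1) + once(1) = 3
Line 2: still(1) + the(1) + gold(1) + hesitates(3) = 6
Line 3: hopeful(2) + cliff(1) + unravels(3) = 6

3/6/6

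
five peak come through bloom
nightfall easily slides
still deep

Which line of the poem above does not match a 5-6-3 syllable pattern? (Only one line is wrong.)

Line 3

Line 1: five(1) + peak(1) + come(1) + through(1) + bloom(1) = 5 ✓
Line 2: nightfall(2) + easily(3) + slides(1) = 6 ✓
Line 3: still(1) + deep(1) = 2 (expected 3)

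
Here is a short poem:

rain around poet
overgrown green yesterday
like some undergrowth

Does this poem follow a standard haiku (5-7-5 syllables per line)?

Yes

Line 1: rain (1), around (2), poet (2) → 5 ✓
Line 2: overgrown (3), green (1), yesterday (3) → 7 ✓
Line 3: like (1), some (1), undergrowth (3) → 5 ✓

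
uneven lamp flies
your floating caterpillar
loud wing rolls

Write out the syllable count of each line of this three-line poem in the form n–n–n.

5–7–3

Line 1: uneven (3), lamp (1), flies (1) → 5
Line 2: your (1), floating (2), caterpillar (4) → 7
Line 3: loud (1), wing (1), rolls (1) → 3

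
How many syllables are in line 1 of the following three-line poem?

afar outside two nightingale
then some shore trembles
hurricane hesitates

Line 1: "afar outside two nightingale": 2+2+1+3 = 8

8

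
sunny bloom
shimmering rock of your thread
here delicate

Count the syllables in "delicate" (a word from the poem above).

3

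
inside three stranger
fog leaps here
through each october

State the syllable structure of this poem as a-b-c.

Line 1: inside(2) + three(1) + stranger(2) = 5
Line 2: fog(1) + leaps(1) + here(1) = 3
Line 3: through(1) + each(1) + october(3) = 5

5-3-5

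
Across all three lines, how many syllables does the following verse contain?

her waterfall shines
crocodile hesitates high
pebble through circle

Line 1: her(1) + waterfall(3) + shines(1) = 5
Line 2: crocodile(3) + hesitates(3) + high(1) = 7
Line 3: pebble(2) + through(1) + circle(2) = 5
Total: 5 + 7 + 5 = 17

17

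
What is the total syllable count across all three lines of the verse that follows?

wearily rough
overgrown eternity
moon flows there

14

Line 1: wearily(3) + rough(1) = 4
Line 2: overgrown(3) + eternity(4) = 7
Line 3: moon(1) + flows(1) + there(1) = 3
Total: 4 + 7 + 3 = 14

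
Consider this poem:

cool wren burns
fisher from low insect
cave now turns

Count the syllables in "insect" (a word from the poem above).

"insect" has 2 syllables.

2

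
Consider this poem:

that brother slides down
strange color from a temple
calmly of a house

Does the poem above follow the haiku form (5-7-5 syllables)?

Yes

Line 1: "that brother slides down": 1+2+1+1 = 5 ✓
Line 2: "strange color from a temple": 1+2+1+1+2 = 7 ✓
Line 3: "calmly of a house": 2+1+1+1 = 5 ✓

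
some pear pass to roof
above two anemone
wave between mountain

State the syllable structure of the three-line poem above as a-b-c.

5-7-5

Line 1: some(1) + pear(1) + pass(1) + to(1) + roof(1) = 5
Line 2: above(2) + two(1) + anemone(4) = 7
Line 3: wave(1) + between(2) + mountain(2) = 5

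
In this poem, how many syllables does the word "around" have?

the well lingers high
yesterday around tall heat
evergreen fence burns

2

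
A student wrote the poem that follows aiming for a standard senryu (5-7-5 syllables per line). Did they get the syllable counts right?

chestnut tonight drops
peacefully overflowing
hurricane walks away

Line 1: chestnut (2), tonight (2), drops (1) → 5 ✓
Line 2: peacefully (3), overflowing (4) → 7 ✓
Line 3: hurricane (3), walks (1), away (2) → 6 (expected 5)

No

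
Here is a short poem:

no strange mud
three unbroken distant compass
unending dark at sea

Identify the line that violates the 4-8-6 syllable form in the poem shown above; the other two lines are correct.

Line 1

Line 1: no(1) + strange(1) + mud(1) = 3 (expected 4)
Line 2: three(1) + unbroken(3) + distant(2) + compass(2) = 8 ✓
Line 3: unending(3) + dark(1) + at(1) + sea(1) = 6 ✓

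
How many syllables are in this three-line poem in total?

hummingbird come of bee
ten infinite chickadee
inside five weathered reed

Line 1: hummingbird(3) + come(1) + of(1) + bee(1) = 6
Line 2: ten(1) + infinite(3) + chickadee(3) = 7
Line 3: inside(2) + five(1) + weathered(2) + reed(1) = 6
Total: 6 + 7 + 6 = 19

19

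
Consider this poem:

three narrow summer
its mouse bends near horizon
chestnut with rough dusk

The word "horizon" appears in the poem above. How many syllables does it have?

3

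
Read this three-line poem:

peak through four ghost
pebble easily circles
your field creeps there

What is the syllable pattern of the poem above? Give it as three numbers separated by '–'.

4–7–4

Line 1: peak(1) + through(1) + four(1) + ghost(1) = 4
Line 2: pebble(2) + easily(3) + circles(2) = 7
Line 3: your(1) + field(1) + creeps(1) + there(1) = 4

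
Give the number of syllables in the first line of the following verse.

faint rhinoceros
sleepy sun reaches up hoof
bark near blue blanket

The first line: faint(1) + rhinoceros(4) = 5

5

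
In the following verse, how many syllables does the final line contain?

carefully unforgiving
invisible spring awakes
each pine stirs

The final line: each (1), pine (1), stirs (1) → 3

3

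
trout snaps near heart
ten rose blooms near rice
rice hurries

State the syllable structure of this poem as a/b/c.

Line 1: trout(1) + snaps(1) + near(1) + heart(1) = 4
Line 2: ten(1) + rose(1) + blooms(1) + near(1) + rice(1) = 5
Line 3: rice(1) + hurries(2) = 3

4/5/3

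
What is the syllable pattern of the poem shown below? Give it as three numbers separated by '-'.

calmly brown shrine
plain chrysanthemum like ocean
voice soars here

Line 1: calmly (2), brown (1), shrine (1) → 4
Line 2: plain (1), chrysanthemum (4), like (1), ocean (2) → 8
Line 3: voice (1), soars (1), here (1) → 3

4-8-3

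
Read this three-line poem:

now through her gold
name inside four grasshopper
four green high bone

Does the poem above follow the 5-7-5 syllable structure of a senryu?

Line 1: "now through her gold": 1+1+1+1 = 4 (expected 5)
Line 2: "name inside four grasshopper": 1+2+1+3 = 7 ✓
Line 3: "four green high bone": 1+1+1+1 = 4 (expected 5)

No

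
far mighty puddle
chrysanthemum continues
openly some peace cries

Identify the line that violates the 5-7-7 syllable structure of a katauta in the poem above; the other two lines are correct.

Line 1: far(1) + mighty(2) + puddle(2) = 5 ✓
Line 2: chrysanthemum(4) + continues(3) = 7 ✓
Line 3: openly(3) + some(1) + peace(1) + cries(1) = 6 (expected 7)

Line 3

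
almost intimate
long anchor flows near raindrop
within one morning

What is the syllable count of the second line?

The second line: long (1), anchor (2), flows (1), near (1), raindrop (2) → 7

7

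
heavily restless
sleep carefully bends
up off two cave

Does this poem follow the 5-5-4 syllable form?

Line 1: heavily (3), restless (2) → 5 ✓
Line 2: sleep (1), carefully (3), bends (1) → 5 ✓
Line 3: up (1), off (1), two (1), cave (1) → 4 ✓

Yes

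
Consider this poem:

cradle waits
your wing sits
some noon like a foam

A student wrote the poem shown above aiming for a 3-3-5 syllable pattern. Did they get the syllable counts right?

Line 1: cradle(2) + waits(1) = 3 ✓
Line 2: your(1) + wing(1) + sits(1) = 3 ✓
Line 3: some(1) + noon(1) + like(1) + a(1) + foam(1) = 5 ✓

Yes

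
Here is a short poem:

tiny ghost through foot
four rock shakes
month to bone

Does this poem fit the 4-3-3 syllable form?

No

Line 1: tiny (2), ghost (1), through (1), foot (1) → 5 (expected 4)
Line 2: four (1), rock (1), shakes (1) → 3 ✓
Line 3: month (1), to (1), bone (1) → 3 ✓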